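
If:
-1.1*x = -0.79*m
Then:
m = 1.39240506329114*x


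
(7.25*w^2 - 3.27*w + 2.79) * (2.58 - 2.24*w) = -16.24*w^3 + 26.0298*w^2 - 14.6862*w + 7.1982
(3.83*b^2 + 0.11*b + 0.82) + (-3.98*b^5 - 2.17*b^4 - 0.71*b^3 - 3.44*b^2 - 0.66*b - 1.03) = -3.98*b^5 - 2.17*b^4 - 0.71*b^3 + 0.39*b^2 - 0.55*b - 0.21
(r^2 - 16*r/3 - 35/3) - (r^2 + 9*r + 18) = -43*r/3 - 89/3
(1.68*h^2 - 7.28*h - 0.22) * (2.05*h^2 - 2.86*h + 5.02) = 3.444*h^4 - 19.7288*h^3 + 28.8034*h^2 - 35.9164*h - 1.1044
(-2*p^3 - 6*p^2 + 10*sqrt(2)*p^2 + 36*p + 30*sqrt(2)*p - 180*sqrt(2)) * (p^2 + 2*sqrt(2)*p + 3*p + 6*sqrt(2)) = -2*p^5 - 12*p^4 + 6*sqrt(2)*p^4 + 36*sqrt(2)*p^3 + 58*p^3 - 54*sqrt(2)*p^2 + 348*p^2 - 324*sqrt(2)*p - 360*p - 2160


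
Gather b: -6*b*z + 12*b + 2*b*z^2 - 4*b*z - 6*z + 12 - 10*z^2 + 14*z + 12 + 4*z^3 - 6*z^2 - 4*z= b*(2*z^2 - 10*z + 12) + 4*z^3 - 16*z^2 + 4*z + 24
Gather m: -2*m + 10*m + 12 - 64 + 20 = 8*m - 32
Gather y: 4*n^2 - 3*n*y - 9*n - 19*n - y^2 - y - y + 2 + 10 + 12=4*n^2 - 28*n - y^2 + y*(-3*n - 2) + 24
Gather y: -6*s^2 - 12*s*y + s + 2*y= -6*s^2 + s + y*(2 - 12*s)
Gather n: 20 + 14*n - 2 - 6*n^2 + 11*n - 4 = -6*n^2 + 25*n + 14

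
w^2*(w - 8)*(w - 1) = w^4 - 9*w^3 + 8*w^2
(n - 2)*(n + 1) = n^2 - n - 2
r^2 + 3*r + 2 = (r + 1)*(r + 2)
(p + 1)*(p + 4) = p^2 + 5*p + 4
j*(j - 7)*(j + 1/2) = j^3 - 13*j^2/2 - 7*j/2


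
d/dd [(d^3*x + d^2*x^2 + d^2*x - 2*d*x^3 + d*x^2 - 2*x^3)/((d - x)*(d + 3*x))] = x*(d^2 + 6*d*x + 6*x^2 + x)/(d^2 + 6*d*x + 9*x^2)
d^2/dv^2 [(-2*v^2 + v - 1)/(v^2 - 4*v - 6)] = 2*(-7*v^3 - 39*v^2 + 30*v - 118)/(v^6 - 12*v^5 + 30*v^4 + 80*v^3 - 180*v^2 - 432*v - 216)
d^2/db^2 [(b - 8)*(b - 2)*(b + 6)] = 6*b - 8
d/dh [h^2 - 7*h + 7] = 2*h - 7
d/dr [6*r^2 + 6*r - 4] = 12*r + 6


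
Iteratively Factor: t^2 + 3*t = (t + 3)*(t)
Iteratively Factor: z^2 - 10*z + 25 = (z - 5)*(z - 5)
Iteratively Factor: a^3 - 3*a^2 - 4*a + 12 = (a + 2)*(a^2 - 5*a + 6) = (a - 2)*(a + 2)*(a - 3)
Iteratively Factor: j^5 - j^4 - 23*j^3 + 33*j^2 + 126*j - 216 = (j + 4)*(j^4 - 5*j^3 - 3*j^2 + 45*j - 54) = (j + 3)*(j + 4)*(j^3 - 8*j^2 + 21*j - 18) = (j - 3)*(j + 3)*(j + 4)*(j^2 - 5*j + 6) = (j - 3)*(j - 2)*(j + 3)*(j + 4)*(j - 3)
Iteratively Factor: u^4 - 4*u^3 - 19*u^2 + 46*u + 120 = (u - 5)*(u^3 + u^2 - 14*u - 24) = (u - 5)*(u - 4)*(u^2 + 5*u + 6) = (u - 5)*(u - 4)*(u + 3)*(u + 2)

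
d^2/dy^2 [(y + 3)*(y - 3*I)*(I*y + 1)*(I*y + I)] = -12*y^2 + 24*y*(-1 + I) + 32*I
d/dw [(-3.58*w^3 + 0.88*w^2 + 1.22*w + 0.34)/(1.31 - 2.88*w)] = (20.6208*w^3 - 16.6038*w^2 + 2.3056*w + 2.5774)/(8.2944*w^2 - 7.5456*w + 1.7161)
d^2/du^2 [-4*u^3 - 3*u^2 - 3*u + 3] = -24*u - 6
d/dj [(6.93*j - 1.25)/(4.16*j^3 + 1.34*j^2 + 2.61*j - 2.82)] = (-57.6576*j^3 + 6.3138*j^2 + 3.35*j - 16.2801)/(17.3056*j^6 + 11.1488*j^5 + 23.5108*j^4 - 16.4676*j^3 - 0.745500000000001*j^2 - 14.7204*j + 7.9524)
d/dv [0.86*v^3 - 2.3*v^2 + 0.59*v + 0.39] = 2.58*v^2 - 4.6*v + 0.59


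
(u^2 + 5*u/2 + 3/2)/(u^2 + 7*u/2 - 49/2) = (2*u^2 + 5*u + 3)/(2*u^2 + 7*u - 49)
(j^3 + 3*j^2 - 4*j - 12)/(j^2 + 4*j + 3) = (j^2 - 4)/(j + 1)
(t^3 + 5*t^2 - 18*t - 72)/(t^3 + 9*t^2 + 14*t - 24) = (t^2 - t - 12)/(t^2 + 3*t - 4)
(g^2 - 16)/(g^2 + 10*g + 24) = (g - 4)/(g + 6)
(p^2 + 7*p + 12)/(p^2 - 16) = (p + 3)/(p - 4)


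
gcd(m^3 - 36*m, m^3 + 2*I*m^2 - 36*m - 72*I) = m^2 - 36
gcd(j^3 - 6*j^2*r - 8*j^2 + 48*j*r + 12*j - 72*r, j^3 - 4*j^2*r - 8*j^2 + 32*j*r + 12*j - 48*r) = j^2 - 8*j + 12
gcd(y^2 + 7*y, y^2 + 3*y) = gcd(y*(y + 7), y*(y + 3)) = y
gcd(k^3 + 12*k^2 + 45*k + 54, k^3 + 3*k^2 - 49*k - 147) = k + 3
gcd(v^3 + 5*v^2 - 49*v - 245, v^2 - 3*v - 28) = v - 7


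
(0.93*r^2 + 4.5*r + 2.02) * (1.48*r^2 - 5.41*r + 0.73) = 1.3764*r^4 + 1.6287*r^3 - 20.6765*r^2 - 7.6432*r + 1.4746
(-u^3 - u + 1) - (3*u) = -u^3 - 4*u + 1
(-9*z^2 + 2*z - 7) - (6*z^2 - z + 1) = -15*z^2 + 3*z - 8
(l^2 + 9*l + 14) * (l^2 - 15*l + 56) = l^4 - 6*l^3 - 65*l^2 + 294*l + 784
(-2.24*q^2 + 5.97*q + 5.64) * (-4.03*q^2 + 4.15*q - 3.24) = 9.0272*q^4 - 33.3551*q^3 + 9.3039*q^2 + 4.0632*q - 18.2736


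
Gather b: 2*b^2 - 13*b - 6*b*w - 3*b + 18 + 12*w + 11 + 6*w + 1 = 2*b^2 + b*(-6*w - 16) + 18*w + 30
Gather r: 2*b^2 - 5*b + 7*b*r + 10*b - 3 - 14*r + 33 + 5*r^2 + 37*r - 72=2*b^2 + 5*b + 5*r^2 + r*(7*b + 23) - 42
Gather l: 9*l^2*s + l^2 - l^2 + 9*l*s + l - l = 9*l^2*s + 9*l*s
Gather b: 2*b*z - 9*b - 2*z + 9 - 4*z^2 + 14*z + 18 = b*(2*z - 9) - 4*z^2 + 12*z + 27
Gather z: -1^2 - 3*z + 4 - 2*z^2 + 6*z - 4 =-2*z^2 + 3*z - 1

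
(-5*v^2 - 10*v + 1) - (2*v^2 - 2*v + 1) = -7*v^2 - 8*v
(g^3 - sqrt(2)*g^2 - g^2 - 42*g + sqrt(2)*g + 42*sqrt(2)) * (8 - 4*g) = -4*g^4 + 4*sqrt(2)*g^3 + 12*g^3 - 12*sqrt(2)*g^2 + 160*g^2 - 336*g - 160*sqrt(2)*g + 336*sqrt(2)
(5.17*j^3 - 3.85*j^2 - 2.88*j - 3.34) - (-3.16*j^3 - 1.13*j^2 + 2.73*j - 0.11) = 8.33*j^3 - 2.72*j^2 - 5.61*j - 3.23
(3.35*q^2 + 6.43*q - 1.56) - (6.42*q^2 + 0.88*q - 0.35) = -3.07*q^2 + 5.55*q - 1.21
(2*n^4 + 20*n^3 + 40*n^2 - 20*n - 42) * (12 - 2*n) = -4*n^5 - 16*n^4 + 160*n^3 + 520*n^2 - 156*n - 504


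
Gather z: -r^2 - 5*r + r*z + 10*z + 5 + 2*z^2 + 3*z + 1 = -r^2 - 5*r + 2*z^2 + z*(r + 13) + 6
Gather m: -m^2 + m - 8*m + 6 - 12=-m^2 - 7*m - 6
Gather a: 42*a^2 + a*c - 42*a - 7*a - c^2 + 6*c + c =42*a^2 + a*(c - 49) - c^2 + 7*c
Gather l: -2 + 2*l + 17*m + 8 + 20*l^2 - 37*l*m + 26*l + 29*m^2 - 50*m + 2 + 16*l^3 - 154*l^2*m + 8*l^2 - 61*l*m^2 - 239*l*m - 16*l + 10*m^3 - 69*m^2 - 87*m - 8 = 16*l^3 + l^2*(28 - 154*m) + l*(-61*m^2 - 276*m + 12) + 10*m^3 - 40*m^2 - 120*m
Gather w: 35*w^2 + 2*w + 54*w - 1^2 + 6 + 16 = 35*w^2 + 56*w + 21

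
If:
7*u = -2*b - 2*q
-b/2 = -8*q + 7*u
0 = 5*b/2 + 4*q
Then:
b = 0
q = 0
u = 0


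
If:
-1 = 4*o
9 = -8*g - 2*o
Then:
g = -17/16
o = -1/4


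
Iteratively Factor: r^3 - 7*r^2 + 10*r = (r - 5)*(r^2 - 2*r) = (r - 5)*(r - 2)*(r)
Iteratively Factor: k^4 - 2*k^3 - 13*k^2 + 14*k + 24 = (k - 4)*(k^3 + 2*k^2 - 5*k - 6) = (k - 4)*(k + 1)*(k^2 + k - 6) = (k - 4)*(k + 1)*(k + 3)*(k - 2)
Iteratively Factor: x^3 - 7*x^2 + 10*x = (x)*(x^2 - 7*x + 10) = x*(x - 5)*(x - 2)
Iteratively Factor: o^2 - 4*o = (o - 4)*(o)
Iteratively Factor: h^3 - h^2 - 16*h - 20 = (h - 5)*(h^2 + 4*h + 4) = (h - 5)*(h + 2)*(h + 2)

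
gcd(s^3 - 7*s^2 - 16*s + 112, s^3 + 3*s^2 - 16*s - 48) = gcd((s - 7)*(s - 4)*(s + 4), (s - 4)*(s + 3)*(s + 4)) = s^2 - 16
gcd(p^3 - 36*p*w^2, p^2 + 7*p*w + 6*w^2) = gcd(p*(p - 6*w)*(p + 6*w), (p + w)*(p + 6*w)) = p + 6*w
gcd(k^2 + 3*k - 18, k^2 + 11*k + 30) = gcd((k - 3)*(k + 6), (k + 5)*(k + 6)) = k + 6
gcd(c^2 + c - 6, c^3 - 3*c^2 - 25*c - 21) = c + 3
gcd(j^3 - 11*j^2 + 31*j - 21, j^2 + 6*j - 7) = j - 1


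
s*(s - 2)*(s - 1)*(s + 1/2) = s^4 - 5*s^3/2 + s^2/2 + s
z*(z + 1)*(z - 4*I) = z^3 + z^2 - 4*I*z^2 - 4*I*z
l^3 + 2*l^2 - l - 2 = (l - 1)*(l + 1)*(l + 2)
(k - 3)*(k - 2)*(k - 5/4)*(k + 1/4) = k^4 - 6*k^3 + 171*k^2/16 - 71*k/16 - 15/8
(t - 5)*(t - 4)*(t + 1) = t^3 - 8*t^2 + 11*t + 20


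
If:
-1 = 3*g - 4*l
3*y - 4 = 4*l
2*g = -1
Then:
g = -1/2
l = -1/8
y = 7/6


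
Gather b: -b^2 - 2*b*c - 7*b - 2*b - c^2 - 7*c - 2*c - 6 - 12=-b^2 + b*(-2*c - 9) - c^2 - 9*c - 18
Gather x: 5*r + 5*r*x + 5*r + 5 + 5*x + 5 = 10*r + x*(5*r + 5) + 10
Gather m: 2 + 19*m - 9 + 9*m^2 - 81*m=9*m^2 - 62*m - 7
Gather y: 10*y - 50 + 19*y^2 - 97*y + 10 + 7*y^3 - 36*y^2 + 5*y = 7*y^3 - 17*y^2 - 82*y - 40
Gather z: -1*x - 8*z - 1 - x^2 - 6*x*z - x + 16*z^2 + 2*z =-x^2 - 2*x + 16*z^2 + z*(-6*x - 6) - 1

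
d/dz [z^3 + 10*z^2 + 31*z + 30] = 3*z^2 + 20*z + 31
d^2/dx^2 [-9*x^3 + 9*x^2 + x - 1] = 18 - 54*x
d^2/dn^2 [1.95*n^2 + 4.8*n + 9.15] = 3.90000000000000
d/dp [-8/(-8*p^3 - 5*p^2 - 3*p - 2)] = 8*(-24*p^2 - 10*p - 3)/(8*p^3 + 5*p^2 + 3*p + 2)^2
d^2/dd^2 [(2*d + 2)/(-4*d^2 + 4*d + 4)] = (3*d*(-d^2 + d + 1) + (d + 1)*(2*d - 1)^2)/(-d^2 + d + 1)^3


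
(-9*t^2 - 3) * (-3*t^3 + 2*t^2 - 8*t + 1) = 27*t^5 - 18*t^4 + 81*t^3 - 15*t^2 + 24*t - 3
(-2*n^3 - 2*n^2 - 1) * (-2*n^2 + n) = 4*n^5 + 2*n^4 - 2*n^3 + 2*n^2 - n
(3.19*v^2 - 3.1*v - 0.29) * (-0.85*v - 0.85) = -2.7115*v^3 - 0.0765000000000002*v^2 + 2.8815*v + 0.2465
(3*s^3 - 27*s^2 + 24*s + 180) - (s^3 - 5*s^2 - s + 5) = 2*s^3 - 22*s^2 + 25*s + 175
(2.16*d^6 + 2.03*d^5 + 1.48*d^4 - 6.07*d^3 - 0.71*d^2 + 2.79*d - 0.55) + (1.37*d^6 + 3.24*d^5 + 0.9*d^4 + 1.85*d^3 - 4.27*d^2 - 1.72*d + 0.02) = 3.53*d^6 + 5.27*d^5 + 2.38*d^4 - 4.22*d^3 - 4.98*d^2 + 1.07*d - 0.53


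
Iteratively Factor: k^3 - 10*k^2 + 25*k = (k)*(k^2 - 10*k + 25) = k*(k - 5)*(k - 5)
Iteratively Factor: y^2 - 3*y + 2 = (y - 2)*(y - 1)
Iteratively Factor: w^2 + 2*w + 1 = (w + 1)*(w + 1)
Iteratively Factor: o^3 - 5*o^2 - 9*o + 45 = (o + 3)*(o^2 - 8*o + 15) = (o - 5)*(o + 3)*(o - 3)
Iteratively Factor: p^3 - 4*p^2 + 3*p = (p - 3)*(p^2 - p) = (p - 3)*(p - 1)*(p)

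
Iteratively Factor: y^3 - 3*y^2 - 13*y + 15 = (y - 1)*(y^2 - 2*y - 15) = (y - 5)*(y - 1)*(y + 3)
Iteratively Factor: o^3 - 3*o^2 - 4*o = (o)*(o^2 - 3*o - 4) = o*(o + 1)*(o - 4)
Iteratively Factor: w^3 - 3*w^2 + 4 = (w - 2)*(w^2 - w - 2) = (w - 2)*(w + 1)*(w - 2)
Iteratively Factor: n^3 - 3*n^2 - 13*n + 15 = (n + 3)*(n^2 - 6*n + 5) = (n - 5)*(n + 3)*(n - 1)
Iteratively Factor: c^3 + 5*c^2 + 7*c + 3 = (c + 1)*(c^2 + 4*c + 3) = (c + 1)^2*(c + 3)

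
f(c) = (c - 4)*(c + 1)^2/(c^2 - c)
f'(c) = (1 - 2*c)*(c - 4)*(c + 1)^2/(c^2 - c)^2 + (c - 4)*(2*c + 2)/(c^2 - c) + (c + 1)^2/(c^2 - c)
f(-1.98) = -0.97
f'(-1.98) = 1.33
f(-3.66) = -3.18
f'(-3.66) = 1.25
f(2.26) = -6.49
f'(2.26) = 7.78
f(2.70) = -3.88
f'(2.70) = 4.60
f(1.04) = -296.11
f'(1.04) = 7497.30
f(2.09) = -8.01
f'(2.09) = 10.18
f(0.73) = 49.65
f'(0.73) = 158.10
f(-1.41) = -0.27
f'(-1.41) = 1.05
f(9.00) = 6.94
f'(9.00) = 1.14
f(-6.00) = -5.95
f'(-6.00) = 1.13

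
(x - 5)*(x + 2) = x^2 - 3*x - 10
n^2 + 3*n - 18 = (n - 3)*(n + 6)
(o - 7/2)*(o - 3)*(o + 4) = o^3 - 5*o^2/2 - 31*o/2 + 42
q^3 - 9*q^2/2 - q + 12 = (q - 4)*(q - 2)*(q + 3/2)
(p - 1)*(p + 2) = p^2 + p - 2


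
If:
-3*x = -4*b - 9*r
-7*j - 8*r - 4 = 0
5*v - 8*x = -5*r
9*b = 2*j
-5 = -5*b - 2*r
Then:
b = -48/23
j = -216/23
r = 355/46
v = 5721/230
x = 937/46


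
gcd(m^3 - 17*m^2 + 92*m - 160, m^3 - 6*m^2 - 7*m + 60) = m^2 - 9*m + 20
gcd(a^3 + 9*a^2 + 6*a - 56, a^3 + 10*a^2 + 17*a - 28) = a^2 + 11*a + 28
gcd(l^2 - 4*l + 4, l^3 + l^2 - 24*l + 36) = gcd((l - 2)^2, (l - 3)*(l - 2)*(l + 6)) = l - 2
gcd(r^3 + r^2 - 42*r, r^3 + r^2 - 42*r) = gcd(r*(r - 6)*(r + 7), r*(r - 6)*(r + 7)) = r^3 + r^2 - 42*r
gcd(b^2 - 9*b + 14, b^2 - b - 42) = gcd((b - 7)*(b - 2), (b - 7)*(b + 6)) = b - 7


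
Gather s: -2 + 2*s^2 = 2*s^2 - 2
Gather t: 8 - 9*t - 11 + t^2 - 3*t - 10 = t^2 - 12*t - 13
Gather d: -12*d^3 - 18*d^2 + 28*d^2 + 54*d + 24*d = -12*d^3 + 10*d^2 + 78*d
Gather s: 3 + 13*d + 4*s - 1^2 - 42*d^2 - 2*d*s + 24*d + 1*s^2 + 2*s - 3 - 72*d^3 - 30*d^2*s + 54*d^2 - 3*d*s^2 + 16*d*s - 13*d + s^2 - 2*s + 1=-72*d^3 + 12*d^2 + 24*d + s^2*(2 - 3*d) + s*(-30*d^2 + 14*d + 4)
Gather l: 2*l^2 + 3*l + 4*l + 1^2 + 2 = 2*l^2 + 7*l + 3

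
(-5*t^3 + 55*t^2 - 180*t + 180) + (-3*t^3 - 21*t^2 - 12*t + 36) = -8*t^3 + 34*t^2 - 192*t + 216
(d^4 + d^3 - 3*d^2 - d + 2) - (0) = d^4 + d^3 - 3*d^2 - d + 2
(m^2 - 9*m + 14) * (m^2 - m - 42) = m^4 - 10*m^3 - 19*m^2 + 364*m - 588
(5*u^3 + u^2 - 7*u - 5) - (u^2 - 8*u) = 5*u^3 + u - 5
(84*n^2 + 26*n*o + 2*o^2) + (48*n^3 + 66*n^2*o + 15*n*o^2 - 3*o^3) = 48*n^3 + 66*n^2*o + 84*n^2 + 15*n*o^2 + 26*n*o - 3*o^3 + 2*o^2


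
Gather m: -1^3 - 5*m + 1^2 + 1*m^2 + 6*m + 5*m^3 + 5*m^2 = 5*m^3 + 6*m^2 + m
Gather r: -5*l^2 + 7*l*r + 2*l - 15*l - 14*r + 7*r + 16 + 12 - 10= -5*l^2 - 13*l + r*(7*l - 7) + 18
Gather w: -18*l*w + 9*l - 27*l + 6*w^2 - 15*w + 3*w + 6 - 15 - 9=-18*l + 6*w^2 + w*(-18*l - 12) - 18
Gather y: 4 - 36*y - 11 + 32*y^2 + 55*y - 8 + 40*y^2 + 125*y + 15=72*y^2 + 144*y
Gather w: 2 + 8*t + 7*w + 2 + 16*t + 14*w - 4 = 24*t + 21*w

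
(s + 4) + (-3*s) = 4 - 2*s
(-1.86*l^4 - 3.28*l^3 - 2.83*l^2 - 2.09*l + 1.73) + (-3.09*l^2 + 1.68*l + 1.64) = -1.86*l^4 - 3.28*l^3 - 5.92*l^2 - 0.41*l + 3.37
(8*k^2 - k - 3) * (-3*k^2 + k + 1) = -24*k^4 + 11*k^3 + 16*k^2 - 4*k - 3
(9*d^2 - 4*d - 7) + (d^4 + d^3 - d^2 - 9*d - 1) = d^4 + d^3 + 8*d^2 - 13*d - 8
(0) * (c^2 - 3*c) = 0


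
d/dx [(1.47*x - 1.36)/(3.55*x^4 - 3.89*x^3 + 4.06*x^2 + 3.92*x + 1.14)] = (-15.6555*x^4 + 30.7486*x^3 - 21.8394*x^2 + 11.0432*x + 7.007)/(12.6025*x^8 - 27.619*x^7 + 43.9581*x^6 - 3.7548*x^5 - 5.92000000000001*x^4 + 22.9612*x^3 + 24.6232*x^2 + 8.9376*x + 1.2996)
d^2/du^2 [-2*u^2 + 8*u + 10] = -4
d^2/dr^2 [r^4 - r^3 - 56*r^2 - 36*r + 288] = 12*r^2 - 6*r - 112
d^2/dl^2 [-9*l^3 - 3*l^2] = -54*l - 6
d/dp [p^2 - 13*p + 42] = 2*p - 13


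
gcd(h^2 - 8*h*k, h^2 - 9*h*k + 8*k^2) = h - 8*k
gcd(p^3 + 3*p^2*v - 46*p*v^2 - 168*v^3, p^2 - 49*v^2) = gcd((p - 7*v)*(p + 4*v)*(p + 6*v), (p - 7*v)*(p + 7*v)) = p - 7*v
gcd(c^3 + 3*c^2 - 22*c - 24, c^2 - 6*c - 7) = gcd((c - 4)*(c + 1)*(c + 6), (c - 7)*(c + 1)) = c + 1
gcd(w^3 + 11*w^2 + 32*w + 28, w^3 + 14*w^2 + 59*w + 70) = w^2 + 9*w + 14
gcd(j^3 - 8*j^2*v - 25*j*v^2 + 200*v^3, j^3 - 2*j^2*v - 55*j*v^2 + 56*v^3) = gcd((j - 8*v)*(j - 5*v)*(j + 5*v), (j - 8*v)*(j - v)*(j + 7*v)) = -j + 8*v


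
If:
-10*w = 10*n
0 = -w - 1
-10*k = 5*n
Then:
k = -1/2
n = 1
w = -1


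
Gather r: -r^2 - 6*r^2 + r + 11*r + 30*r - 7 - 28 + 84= -7*r^2 + 42*r + 49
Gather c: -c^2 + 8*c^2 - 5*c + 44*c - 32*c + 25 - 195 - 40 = 7*c^2 + 7*c - 210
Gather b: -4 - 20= -24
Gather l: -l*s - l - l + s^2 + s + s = l*(-s - 2) + s^2 + 2*s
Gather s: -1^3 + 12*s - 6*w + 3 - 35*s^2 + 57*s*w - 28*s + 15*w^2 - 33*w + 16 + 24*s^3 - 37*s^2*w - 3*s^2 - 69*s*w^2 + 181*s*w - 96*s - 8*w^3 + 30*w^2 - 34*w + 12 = 24*s^3 + s^2*(-37*w - 38) + s*(-69*w^2 + 238*w - 112) - 8*w^3 + 45*w^2 - 73*w + 30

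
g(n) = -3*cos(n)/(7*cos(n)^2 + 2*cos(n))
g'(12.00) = 0.18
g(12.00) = -0.38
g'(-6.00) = -0.08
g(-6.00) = -0.34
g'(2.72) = -0.45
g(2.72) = 0.68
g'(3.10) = -0.04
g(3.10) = 0.60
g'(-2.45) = 1.16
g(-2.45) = 0.88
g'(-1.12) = 0.74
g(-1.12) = -0.59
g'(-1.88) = 1181.83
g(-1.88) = 23.06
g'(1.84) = -1059.11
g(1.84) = -21.70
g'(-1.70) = 17.27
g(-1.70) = -2.73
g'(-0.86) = 0.37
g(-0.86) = -0.46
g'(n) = -3*(14*sin(n)*cos(n) + 2*sin(n))*cos(n)/(7*cos(n)^2 + 2*cos(n))^2 + 3*sin(n)/(7*cos(n)^2 + 2*cos(n)) = -21*sin(n)/(7*cos(n) + 2)^2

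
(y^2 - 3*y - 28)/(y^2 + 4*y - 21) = (y^2 - 3*y - 28)/(y^2 + 4*y - 21)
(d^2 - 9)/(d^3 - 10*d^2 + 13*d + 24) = (d + 3)/(d^2 - 7*d - 8)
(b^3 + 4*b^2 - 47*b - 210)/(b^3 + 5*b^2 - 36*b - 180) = (b - 7)/(b - 6)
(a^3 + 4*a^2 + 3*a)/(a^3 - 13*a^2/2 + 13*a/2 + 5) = 2*a*(a^2 + 4*a + 3)/(2*a^3 - 13*a^2 + 13*a + 10)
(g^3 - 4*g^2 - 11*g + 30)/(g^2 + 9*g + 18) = (g^2 - 7*g + 10)/(g + 6)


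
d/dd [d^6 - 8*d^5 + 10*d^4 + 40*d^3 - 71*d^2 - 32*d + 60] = 6*d^5 - 40*d^4 + 40*d^3 + 120*d^2 - 142*d - 32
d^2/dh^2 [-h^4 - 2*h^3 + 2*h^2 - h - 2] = -12*h^2 - 12*h + 4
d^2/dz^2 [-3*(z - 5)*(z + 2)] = -6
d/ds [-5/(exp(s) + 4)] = 5*exp(s)/(exp(s) + 4)^2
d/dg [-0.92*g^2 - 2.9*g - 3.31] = -1.84*g - 2.9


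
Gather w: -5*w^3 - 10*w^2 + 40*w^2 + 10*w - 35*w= -5*w^3 + 30*w^2 - 25*w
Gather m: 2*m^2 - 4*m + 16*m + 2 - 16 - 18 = 2*m^2 + 12*m - 32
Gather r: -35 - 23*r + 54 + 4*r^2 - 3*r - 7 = 4*r^2 - 26*r + 12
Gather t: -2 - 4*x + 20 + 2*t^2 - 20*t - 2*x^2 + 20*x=2*t^2 - 20*t - 2*x^2 + 16*x + 18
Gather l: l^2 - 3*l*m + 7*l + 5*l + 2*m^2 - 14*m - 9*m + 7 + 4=l^2 + l*(12 - 3*m) + 2*m^2 - 23*m + 11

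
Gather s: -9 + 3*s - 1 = 3*s - 10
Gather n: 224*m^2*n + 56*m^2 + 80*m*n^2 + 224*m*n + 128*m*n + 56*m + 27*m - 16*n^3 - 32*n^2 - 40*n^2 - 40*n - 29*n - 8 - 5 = 56*m^2 + 83*m - 16*n^3 + n^2*(80*m - 72) + n*(224*m^2 + 352*m - 69) - 13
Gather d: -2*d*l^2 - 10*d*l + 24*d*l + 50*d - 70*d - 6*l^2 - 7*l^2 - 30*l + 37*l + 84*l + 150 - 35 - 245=d*(-2*l^2 + 14*l - 20) - 13*l^2 + 91*l - 130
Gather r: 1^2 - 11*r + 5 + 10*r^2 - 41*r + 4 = 10*r^2 - 52*r + 10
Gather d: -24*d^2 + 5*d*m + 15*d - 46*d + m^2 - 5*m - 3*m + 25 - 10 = -24*d^2 + d*(5*m - 31) + m^2 - 8*m + 15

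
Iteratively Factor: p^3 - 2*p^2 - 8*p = (p)*(p^2 - 2*p - 8) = p*(p + 2)*(p - 4)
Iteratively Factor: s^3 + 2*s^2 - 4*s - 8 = (s + 2)*(s^2 - 4) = (s - 2)*(s + 2)*(s + 2)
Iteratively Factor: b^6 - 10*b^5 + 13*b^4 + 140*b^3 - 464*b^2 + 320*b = (b - 1)*(b^5 - 9*b^4 + 4*b^3 + 144*b^2 - 320*b) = (b - 5)*(b - 1)*(b^4 - 4*b^3 - 16*b^2 + 64*b) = (b - 5)*(b - 4)*(b - 1)*(b^3 - 16*b) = (b - 5)*(b - 4)^2*(b - 1)*(b^2 + 4*b) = (b - 5)*(b - 4)^2*(b - 1)*(b + 4)*(b)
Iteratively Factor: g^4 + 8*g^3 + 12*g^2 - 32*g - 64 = (g + 4)*(g^3 + 4*g^2 - 4*g - 16) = (g + 2)*(g + 4)*(g^2 + 2*g - 8) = (g - 2)*(g + 2)*(g + 4)*(g + 4)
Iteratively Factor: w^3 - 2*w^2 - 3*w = (w)*(w^2 - 2*w - 3) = w*(w - 3)*(w + 1)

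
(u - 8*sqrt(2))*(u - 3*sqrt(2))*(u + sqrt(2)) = u^3 - 10*sqrt(2)*u^2 + 26*u + 48*sqrt(2)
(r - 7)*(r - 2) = r^2 - 9*r + 14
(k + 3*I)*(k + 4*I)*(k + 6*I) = k^3 + 13*I*k^2 - 54*k - 72*I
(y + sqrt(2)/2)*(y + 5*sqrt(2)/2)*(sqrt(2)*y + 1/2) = sqrt(2)*y^3 + 13*y^2/2 + 4*sqrt(2)*y + 5/4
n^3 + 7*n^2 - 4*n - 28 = (n - 2)*(n + 2)*(n + 7)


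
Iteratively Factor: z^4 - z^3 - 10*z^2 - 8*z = (z + 1)*(z^3 - 2*z^2 - 8*z) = z*(z + 1)*(z^2 - 2*z - 8) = z*(z - 4)*(z + 1)*(z + 2)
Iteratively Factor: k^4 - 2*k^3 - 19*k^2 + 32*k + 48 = (k + 4)*(k^3 - 6*k^2 + 5*k + 12) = (k + 1)*(k + 4)*(k^2 - 7*k + 12) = (k - 4)*(k + 1)*(k + 4)*(k - 3)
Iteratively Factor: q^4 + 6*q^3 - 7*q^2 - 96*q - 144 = (q + 3)*(q^3 + 3*q^2 - 16*q - 48) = (q + 3)*(q + 4)*(q^2 - q - 12) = (q - 4)*(q + 3)*(q + 4)*(q + 3)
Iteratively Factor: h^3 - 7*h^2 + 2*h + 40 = (h + 2)*(h^2 - 9*h + 20) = (h - 5)*(h + 2)*(h - 4)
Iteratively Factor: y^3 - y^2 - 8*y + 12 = (y + 3)*(y^2 - 4*y + 4) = (y - 2)*(y + 3)*(y - 2)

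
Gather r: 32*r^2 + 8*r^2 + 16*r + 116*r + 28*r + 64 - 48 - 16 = 40*r^2 + 160*r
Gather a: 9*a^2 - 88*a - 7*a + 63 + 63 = 9*a^2 - 95*a + 126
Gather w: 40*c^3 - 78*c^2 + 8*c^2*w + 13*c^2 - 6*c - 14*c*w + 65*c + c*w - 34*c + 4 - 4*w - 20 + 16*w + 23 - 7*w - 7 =40*c^3 - 65*c^2 + 25*c + w*(8*c^2 - 13*c + 5)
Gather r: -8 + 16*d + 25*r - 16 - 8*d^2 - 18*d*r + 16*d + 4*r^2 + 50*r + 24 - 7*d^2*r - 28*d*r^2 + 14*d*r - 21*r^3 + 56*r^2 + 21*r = -8*d^2 + 32*d - 21*r^3 + r^2*(60 - 28*d) + r*(-7*d^2 - 4*d + 96)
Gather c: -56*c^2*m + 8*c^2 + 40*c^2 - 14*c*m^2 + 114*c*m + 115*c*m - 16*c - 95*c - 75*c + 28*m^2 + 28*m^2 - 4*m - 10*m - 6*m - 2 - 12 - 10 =c^2*(48 - 56*m) + c*(-14*m^2 + 229*m - 186) + 56*m^2 - 20*m - 24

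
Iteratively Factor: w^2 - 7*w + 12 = (w - 3)*(w - 4)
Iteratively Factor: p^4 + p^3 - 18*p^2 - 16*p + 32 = (p + 2)*(p^3 - p^2 - 16*p + 16) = (p - 1)*(p + 2)*(p^2 - 16) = (p - 1)*(p + 2)*(p + 4)*(p - 4)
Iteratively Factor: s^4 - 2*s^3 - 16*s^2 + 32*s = (s - 4)*(s^3 + 2*s^2 - 8*s) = s*(s - 4)*(s^2 + 2*s - 8) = s*(s - 4)*(s - 2)*(s + 4)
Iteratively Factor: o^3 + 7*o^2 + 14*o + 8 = (o + 4)*(o^2 + 3*o + 2) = (o + 2)*(o + 4)*(o + 1)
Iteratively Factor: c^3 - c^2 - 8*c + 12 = (c - 2)*(c^2 + c - 6) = (c - 2)^2*(c + 3)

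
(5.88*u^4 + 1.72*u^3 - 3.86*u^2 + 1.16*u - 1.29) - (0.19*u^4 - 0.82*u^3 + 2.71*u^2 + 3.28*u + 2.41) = 5.69*u^4 + 2.54*u^3 - 6.57*u^2 - 2.12*u - 3.7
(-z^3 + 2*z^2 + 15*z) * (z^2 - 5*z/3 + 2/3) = -z^5 + 11*z^4/3 + 11*z^3 - 71*z^2/3 + 10*z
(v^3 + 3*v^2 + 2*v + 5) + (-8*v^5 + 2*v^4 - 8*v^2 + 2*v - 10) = -8*v^5 + 2*v^4 + v^3 - 5*v^2 + 4*v - 5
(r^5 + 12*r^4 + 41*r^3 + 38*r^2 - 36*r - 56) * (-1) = -r^5 - 12*r^4 - 41*r^3 - 38*r^2 + 36*r + 56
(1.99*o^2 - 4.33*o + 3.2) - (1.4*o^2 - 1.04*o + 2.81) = 0.59*o^2 - 3.29*o + 0.39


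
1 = 1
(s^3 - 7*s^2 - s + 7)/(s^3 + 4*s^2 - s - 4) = (s - 7)/(s + 4)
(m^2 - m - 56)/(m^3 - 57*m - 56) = 1/(m + 1)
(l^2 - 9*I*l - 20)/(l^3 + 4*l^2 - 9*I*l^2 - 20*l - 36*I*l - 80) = 1/(l + 4)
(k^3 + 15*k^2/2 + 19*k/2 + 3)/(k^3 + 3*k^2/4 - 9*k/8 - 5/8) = 4*(k^2 + 7*k + 6)/(4*k^2 + k - 5)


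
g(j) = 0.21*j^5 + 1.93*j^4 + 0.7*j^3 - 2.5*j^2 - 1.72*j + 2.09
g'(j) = 1.05*j^4 + 7.72*j^3 + 2.1*j^2 - 5.0*j - 1.72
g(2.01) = 32.61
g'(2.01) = 76.54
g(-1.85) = 10.34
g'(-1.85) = -21.86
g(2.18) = 47.64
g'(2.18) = 101.06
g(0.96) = 0.56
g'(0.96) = 3.14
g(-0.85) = 2.23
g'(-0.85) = -0.15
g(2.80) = 147.81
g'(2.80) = 234.75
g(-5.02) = 415.35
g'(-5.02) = -233.51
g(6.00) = 4187.21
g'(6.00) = 3072.20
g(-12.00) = -13781.11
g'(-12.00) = 8793.32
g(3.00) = 200.69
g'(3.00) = 295.67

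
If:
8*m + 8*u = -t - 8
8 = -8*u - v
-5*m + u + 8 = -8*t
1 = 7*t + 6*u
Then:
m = -791/78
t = -112/13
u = 797/78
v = -3500/39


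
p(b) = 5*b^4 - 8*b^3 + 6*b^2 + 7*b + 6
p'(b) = 20*b^3 - 24*b^2 + 12*b + 7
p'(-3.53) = -1214.16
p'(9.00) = 12751.00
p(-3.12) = 759.33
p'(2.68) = 251.76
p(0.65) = 11.78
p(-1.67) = 87.19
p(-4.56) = 3019.26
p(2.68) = 171.80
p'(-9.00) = -16625.00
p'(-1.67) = -173.12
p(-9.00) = 39066.00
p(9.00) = 27528.00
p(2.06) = 65.99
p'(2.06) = 104.71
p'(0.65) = 10.15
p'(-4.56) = -2443.14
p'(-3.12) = -871.49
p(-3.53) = 1184.32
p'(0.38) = 9.19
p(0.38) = 9.19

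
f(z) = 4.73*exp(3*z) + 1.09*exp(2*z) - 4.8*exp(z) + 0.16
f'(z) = 14.19*exp(3*z) + 2.18*exp(2*z) - 4.8*exp(z)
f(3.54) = 194802.36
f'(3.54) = 583442.61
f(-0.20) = -0.44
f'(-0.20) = 5.32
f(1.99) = 1875.20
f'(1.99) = 5637.02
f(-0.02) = 0.96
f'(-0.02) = 10.75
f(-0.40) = -1.14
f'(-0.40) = 2.04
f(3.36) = 113627.84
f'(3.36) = 340256.02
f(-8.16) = 0.16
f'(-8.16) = -0.00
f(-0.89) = -1.30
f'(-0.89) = -0.62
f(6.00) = 310747120.44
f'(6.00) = 932067831.05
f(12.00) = 20392154090216800.00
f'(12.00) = 61176433399069600.00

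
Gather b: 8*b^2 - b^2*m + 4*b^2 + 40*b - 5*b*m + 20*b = b^2*(12 - m) + b*(60 - 5*m)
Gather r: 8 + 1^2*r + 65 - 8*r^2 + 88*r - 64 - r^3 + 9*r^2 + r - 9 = -r^3 + r^2 + 90*r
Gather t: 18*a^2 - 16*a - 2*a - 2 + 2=18*a^2 - 18*a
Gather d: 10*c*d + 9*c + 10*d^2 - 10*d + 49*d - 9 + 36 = 9*c + 10*d^2 + d*(10*c + 39) + 27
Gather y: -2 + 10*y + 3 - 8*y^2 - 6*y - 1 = -8*y^2 + 4*y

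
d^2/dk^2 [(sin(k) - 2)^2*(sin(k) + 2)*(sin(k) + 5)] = -16*sin(k)^4 - 27*sin(k)^3 + 68*sin(k)^2 + 30*sin(k) - 28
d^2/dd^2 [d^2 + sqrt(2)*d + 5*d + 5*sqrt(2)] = 2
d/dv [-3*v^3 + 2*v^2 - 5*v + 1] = -9*v^2 + 4*v - 5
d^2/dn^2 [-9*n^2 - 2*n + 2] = -18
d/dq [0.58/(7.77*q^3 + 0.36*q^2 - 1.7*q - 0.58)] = (-13.5198*q^2 - 0.4176*q + 0.986)/(7.77*q^3 + 0.36*q^2 - 1.7*q - 0.58)^2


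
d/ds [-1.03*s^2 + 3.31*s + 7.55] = 3.31 - 2.06*s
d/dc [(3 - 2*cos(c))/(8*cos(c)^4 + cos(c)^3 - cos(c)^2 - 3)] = (-12*(1 - cos(2*c))^2 + 63*cos(c) - 85*cos(2*c)/2 + 23*cos(3*c) - 1/2)*sin(c)/(8*cos(c)^4 + cos(c)^3 - cos(c)^2 - 3)^2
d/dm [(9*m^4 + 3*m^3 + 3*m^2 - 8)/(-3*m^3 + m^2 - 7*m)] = (-27*m^6 + 18*m^5 - 177*m^4 - 42*m^3 - 93*m^2 + 16*m - 56)/(m^2*(9*m^4 - 6*m^3 + 43*m^2 - 14*m + 49))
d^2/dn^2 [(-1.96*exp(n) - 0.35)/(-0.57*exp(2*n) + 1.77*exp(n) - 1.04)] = (0.636804*exp(4*n) + 2.432304*exp(3*n) - 8.030673*exp(2*n) + 3.874563*exp(n) + 2.764216)*exp(n)/(0.185193*exp(6*n) - 1.725219*exp(5*n) + 6.370947*exp(4*n) - 11.840769*exp(3*n) + 11.624184*exp(2*n) - 5.743296*exp(n) + 1.124864)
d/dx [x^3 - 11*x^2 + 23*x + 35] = 3*x^2 - 22*x + 23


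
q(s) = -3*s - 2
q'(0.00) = -3.00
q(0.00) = -2.00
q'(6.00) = -3.00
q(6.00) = -20.00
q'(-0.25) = -3.00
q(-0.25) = -1.25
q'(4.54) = -3.00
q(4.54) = -15.62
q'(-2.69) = -3.00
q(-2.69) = 6.07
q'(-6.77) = -3.00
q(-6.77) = 18.31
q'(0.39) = -3.00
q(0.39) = -3.17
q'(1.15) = -3.00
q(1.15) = -5.45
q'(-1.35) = -3.00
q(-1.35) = 2.05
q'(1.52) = -3.00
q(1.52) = -6.56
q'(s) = -3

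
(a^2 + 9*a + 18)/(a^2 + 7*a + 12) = (a + 6)/(a + 4)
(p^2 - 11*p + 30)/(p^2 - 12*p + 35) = (p - 6)/(p - 7)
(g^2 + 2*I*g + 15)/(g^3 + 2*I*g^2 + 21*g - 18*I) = (g + 5*I)/(g^2 + 5*I*g + 6)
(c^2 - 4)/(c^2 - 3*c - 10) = (c - 2)/(c - 5)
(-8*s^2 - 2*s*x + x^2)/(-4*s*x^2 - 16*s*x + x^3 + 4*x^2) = (2*s + x)/(x*(x + 4))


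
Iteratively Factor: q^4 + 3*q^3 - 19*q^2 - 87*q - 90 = (q + 2)*(q^3 + q^2 - 21*q - 45) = (q - 5)*(q + 2)*(q^2 + 6*q + 9) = (q - 5)*(q + 2)*(q + 3)*(q + 3)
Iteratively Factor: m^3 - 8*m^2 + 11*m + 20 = (m - 4)*(m^2 - 4*m - 5) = (m - 4)*(m + 1)*(m - 5)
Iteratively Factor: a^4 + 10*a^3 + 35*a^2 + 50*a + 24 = (a + 3)*(a^3 + 7*a^2 + 14*a + 8) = (a + 2)*(a + 3)*(a^2 + 5*a + 4) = (a + 1)*(a + 2)*(a + 3)*(a + 4)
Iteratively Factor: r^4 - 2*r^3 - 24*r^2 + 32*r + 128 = (r + 2)*(r^3 - 4*r^2 - 16*r + 64) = (r + 2)*(r + 4)*(r^2 - 8*r + 16) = (r - 4)*(r + 2)*(r + 4)*(r - 4)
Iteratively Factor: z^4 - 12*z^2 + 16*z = (z + 4)*(z^3 - 4*z^2 + 4*z) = z*(z + 4)*(z^2 - 4*z + 4) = z*(z - 2)*(z + 4)*(z - 2)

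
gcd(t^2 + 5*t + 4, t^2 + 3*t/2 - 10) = t + 4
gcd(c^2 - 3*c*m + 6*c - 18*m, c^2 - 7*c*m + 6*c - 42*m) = c + 6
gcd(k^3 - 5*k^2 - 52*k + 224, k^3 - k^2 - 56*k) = k^2 - k - 56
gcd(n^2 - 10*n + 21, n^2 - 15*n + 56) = n - 7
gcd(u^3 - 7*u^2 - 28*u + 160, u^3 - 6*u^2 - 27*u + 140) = u^2 + u - 20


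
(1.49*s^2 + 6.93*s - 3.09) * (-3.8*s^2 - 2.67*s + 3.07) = -5.662*s^4 - 30.3123*s^3 - 2.1868*s^2 + 29.5254*s - 9.4863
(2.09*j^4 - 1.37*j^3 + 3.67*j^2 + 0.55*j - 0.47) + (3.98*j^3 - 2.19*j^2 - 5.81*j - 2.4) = 2.09*j^4 + 2.61*j^3 + 1.48*j^2 - 5.26*j - 2.87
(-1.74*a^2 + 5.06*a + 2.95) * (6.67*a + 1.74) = -11.6058*a^3 + 30.7226*a^2 + 28.4809*a + 5.133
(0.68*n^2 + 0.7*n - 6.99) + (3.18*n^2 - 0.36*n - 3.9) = 3.86*n^2 + 0.34*n - 10.89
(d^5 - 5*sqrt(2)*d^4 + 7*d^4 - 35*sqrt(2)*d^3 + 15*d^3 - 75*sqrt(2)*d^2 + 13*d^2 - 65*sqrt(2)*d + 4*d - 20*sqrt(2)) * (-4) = -4*d^5 - 28*d^4 + 20*sqrt(2)*d^4 - 60*d^3 + 140*sqrt(2)*d^3 - 52*d^2 + 300*sqrt(2)*d^2 - 16*d + 260*sqrt(2)*d + 80*sqrt(2)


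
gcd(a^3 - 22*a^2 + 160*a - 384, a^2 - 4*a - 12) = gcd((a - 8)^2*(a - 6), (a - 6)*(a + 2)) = a - 6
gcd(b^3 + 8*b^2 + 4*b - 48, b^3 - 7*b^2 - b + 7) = 1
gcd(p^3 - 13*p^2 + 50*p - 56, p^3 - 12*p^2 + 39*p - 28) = p^2 - 11*p + 28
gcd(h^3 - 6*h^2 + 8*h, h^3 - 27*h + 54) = 1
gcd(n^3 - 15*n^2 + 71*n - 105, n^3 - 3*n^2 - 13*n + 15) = n - 5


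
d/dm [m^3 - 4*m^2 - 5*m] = 3*m^2 - 8*m - 5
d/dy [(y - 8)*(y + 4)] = 2*y - 4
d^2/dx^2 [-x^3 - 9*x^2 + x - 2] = -6*x - 18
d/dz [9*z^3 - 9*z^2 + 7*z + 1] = 27*z^2 - 18*z + 7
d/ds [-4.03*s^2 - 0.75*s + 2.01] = -8.06*s - 0.75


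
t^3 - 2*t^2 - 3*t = t*(t - 3)*(t + 1)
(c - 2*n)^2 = c^2 - 4*c*n + 4*n^2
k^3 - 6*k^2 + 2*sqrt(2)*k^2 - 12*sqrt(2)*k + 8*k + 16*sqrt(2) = (k - 4)*(k - 2)*(k + 2*sqrt(2))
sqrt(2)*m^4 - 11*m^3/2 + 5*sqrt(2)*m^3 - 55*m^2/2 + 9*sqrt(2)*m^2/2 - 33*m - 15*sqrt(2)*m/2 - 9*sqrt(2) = (m + 2)*(m + 3)*(m - 3*sqrt(2))*(sqrt(2)*m + 1/2)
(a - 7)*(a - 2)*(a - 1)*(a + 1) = a^4 - 9*a^3 + 13*a^2 + 9*a - 14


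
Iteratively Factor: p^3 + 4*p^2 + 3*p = (p + 1)*(p^2 + 3*p) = (p + 1)*(p + 3)*(p)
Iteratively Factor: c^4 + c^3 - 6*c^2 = (c - 2)*(c^3 + 3*c^2) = c*(c - 2)*(c^2 + 3*c) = c^2*(c - 2)*(c + 3)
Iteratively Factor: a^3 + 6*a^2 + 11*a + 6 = (a + 3)*(a^2 + 3*a + 2) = (a + 2)*(a + 3)*(a + 1)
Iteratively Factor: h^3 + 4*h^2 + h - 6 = (h + 3)*(h^2 + h - 2) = (h + 2)*(h + 3)*(h - 1)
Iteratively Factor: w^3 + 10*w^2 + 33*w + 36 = (w + 4)*(w^2 + 6*w + 9) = (w + 3)*(w + 4)*(w + 3)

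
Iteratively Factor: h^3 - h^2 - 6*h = (h + 2)*(h^2 - 3*h) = h*(h + 2)*(h - 3)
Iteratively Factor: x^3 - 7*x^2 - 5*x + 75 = (x - 5)*(x^2 - 2*x - 15) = (x - 5)^2*(x + 3)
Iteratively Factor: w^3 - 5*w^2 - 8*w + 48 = (w - 4)*(w^2 - w - 12) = (w - 4)*(w + 3)*(w - 4)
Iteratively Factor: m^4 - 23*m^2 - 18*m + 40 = (m + 4)*(m^3 - 4*m^2 - 7*m + 10) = (m + 2)*(m + 4)*(m^2 - 6*m + 5) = (m - 5)*(m + 2)*(m + 4)*(m - 1)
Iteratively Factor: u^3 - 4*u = (u + 2)*(u^2 - 2*u) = (u - 2)*(u + 2)*(u)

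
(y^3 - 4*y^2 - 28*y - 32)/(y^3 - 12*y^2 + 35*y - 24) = (y^2 + 4*y + 4)/(y^2 - 4*y + 3)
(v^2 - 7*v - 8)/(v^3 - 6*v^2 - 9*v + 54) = (v^2 - 7*v - 8)/(v^3 - 6*v^2 - 9*v + 54)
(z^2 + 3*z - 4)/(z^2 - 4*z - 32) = (z - 1)/(z - 8)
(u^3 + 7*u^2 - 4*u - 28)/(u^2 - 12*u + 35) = (u^3 + 7*u^2 - 4*u - 28)/(u^2 - 12*u + 35)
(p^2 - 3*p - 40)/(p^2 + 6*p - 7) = (p^2 - 3*p - 40)/(p^2 + 6*p - 7)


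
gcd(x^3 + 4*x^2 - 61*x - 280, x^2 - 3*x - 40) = x^2 - 3*x - 40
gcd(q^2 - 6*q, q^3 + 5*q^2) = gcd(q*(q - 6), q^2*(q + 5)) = q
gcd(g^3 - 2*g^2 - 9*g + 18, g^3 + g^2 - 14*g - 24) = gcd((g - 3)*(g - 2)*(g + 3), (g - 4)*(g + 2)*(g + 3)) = g + 3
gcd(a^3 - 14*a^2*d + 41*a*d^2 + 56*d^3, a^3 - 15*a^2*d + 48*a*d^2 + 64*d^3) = a^2 - 7*a*d - 8*d^2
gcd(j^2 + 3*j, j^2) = j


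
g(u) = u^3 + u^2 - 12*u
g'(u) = 3*u^2 + 2*u - 12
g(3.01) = 0.21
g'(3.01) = 21.20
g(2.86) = -2.75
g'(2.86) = 18.26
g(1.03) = -10.21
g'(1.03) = -6.76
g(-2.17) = 20.53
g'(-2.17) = -2.21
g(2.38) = -9.41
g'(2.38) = 9.75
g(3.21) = 4.86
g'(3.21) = 25.33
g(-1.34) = 15.47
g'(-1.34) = -9.29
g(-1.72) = 18.51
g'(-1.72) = -6.56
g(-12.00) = -1440.00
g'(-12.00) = 396.00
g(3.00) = 0.00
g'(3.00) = 21.00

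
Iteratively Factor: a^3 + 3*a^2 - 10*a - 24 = (a + 4)*(a^2 - a - 6) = (a + 2)*(a + 4)*(a - 3)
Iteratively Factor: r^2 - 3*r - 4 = (r + 1)*(r - 4)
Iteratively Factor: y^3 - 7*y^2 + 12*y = (y - 4)*(y^2 - 3*y) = y*(y - 4)*(y - 3)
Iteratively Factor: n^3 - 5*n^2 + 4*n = (n - 1)*(n^2 - 4*n) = n*(n - 1)*(n - 4)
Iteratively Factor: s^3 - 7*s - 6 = (s - 3)*(s^2 + 3*s + 2) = (s - 3)*(s + 1)*(s + 2)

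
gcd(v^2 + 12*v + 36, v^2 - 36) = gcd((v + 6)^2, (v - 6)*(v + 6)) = v + 6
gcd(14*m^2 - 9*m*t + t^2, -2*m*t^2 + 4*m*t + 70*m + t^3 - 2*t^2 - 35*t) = -2*m + t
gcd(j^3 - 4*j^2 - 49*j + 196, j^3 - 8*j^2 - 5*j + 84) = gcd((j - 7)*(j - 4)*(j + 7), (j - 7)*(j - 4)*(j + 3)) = j^2 - 11*j + 28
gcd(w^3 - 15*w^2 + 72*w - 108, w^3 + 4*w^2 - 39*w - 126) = w - 6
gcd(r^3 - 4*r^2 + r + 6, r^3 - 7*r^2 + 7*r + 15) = r^2 - 2*r - 3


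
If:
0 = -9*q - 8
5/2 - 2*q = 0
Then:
No Solution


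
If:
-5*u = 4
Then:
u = -4/5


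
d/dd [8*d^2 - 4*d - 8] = 16*d - 4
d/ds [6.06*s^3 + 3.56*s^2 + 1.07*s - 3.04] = 18.18*s^2 + 7.12*s + 1.07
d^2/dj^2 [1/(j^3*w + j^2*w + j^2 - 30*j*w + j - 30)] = 2*(-(3*j*w + w + 1)*(j^3*w + j^2*w + j^2 - 30*j*w + j - 30) + (3*j^2*w + 2*j*w + 2*j - 30*w + 1)^2)/(j^3*w + j^2*w + j^2 - 30*j*w + j - 30)^3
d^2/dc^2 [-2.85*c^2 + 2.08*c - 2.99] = -5.70000000000000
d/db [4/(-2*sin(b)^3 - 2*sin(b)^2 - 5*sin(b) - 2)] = 4*(6*sin(b)^2 + 4*sin(b) + 5)*cos(b)/(2*sin(b)^3 + 2*sin(b)^2 + 5*sin(b) + 2)^2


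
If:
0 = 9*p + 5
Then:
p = -5/9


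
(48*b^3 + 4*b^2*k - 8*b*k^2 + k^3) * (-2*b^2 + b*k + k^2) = -96*b^5 + 40*b^4*k + 68*b^3*k^2 - 6*b^2*k^3 - 7*b*k^4 + k^5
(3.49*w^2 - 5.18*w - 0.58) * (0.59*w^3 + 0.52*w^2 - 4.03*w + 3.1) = 2.0591*w^5 - 1.2414*w^4 - 17.1005*w^3 + 31.3928*w^2 - 13.7206*w - 1.798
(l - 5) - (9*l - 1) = -8*l - 4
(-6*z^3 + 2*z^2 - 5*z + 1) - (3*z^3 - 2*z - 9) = -9*z^3 + 2*z^2 - 3*z + 10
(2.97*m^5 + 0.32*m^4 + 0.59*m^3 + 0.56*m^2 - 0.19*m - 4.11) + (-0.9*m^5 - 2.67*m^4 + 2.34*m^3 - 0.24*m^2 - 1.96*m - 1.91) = 2.07*m^5 - 2.35*m^4 + 2.93*m^3 + 0.32*m^2 - 2.15*m - 6.02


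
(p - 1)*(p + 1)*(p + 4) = p^3 + 4*p^2 - p - 4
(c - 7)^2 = c^2 - 14*c + 49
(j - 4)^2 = j^2 - 8*j + 16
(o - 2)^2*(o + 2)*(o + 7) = o^4 + 5*o^3 - 18*o^2 - 20*o + 56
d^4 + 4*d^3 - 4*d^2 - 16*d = d*(d - 2)*(d + 2)*(d + 4)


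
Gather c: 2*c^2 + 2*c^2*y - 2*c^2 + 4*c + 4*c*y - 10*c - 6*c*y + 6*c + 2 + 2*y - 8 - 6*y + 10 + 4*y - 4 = 2*c^2*y - 2*c*y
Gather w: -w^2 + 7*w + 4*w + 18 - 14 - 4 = -w^2 + 11*w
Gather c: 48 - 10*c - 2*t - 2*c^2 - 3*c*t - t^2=-2*c^2 + c*(-3*t - 10) - t^2 - 2*t + 48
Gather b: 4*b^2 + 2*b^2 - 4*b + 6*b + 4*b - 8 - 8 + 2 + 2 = 6*b^2 + 6*b - 12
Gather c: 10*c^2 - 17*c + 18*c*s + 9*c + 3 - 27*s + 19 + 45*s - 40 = 10*c^2 + c*(18*s - 8) + 18*s - 18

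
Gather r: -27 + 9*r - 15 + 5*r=14*r - 42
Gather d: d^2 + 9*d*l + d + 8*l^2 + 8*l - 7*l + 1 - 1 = d^2 + d*(9*l + 1) + 8*l^2 + l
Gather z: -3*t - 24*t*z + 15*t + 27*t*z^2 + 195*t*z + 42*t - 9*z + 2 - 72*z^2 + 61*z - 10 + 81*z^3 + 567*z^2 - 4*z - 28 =54*t + 81*z^3 + z^2*(27*t + 495) + z*(171*t + 48) - 36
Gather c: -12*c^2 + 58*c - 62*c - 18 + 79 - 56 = -12*c^2 - 4*c + 5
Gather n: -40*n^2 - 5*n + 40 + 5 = -40*n^2 - 5*n + 45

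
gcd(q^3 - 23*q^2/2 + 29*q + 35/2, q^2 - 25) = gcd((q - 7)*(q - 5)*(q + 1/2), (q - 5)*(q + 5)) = q - 5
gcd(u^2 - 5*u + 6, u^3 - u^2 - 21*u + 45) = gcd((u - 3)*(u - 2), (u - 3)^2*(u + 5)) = u - 3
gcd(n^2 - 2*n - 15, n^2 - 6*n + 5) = n - 5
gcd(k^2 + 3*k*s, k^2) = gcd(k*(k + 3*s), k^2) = k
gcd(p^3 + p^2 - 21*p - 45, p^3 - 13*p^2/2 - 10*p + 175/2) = p - 5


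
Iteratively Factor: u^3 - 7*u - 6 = (u - 3)*(u^2 + 3*u + 2) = (u - 3)*(u + 2)*(u + 1)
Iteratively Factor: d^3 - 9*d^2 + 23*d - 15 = (d - 3)*(d^2 - 6*d + 5) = (d - 3)*(d - 1)*(d - 5)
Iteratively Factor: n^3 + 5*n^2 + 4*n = (n + 4)*(n^2 + n) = n*(n + 4)*(n + 1)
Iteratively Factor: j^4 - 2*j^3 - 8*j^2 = (j)*(j^3 - 2*j^2 - 8*j) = j*(j + 2)*(j^2 - 4*j) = j*(j - 4)*(j + 2)*(j)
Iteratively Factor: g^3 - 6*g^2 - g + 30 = (g + 2)*(g^2 - 8*g + 15) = (g - 5)*(g + 2)*(g - 3)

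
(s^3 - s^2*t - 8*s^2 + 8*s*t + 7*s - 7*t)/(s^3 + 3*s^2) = (s^3 - s^2*t - 8*s^2 + 8*s*t + 7*s - 7*t)/(s^2*(s + 3))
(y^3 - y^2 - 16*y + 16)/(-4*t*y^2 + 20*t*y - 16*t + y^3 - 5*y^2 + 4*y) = (y + 4)/(-4*t + y)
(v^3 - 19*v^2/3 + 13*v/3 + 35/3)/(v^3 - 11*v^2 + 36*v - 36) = (3*v^3 - 19*v^2 + 13*v + 35)/(3*(v^3 - 11*v^2 + 36*v - 36))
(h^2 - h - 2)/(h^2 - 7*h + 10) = (h + 1)/(h - 5)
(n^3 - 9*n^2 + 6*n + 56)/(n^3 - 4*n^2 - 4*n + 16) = (n - 7)/(n - 2)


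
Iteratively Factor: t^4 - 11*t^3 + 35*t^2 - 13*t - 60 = (t - 5)*(t^3 - 6*t^2 + 5*t + 12) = (t - 5)*(t - 4)*(t^2 - 2*t - 3) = (t - 5)*(t - 4)*(t - 3)*(t + 1)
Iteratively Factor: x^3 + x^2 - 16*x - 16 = (x + 4)*(x^2 - 3*x - 4) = (x - 4)*(x + 4)*(x + 1)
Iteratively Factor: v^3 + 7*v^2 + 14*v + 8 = (v + 1)*(v^2 + 6*v + 8) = (v + 1)*(v + 4)*(v + 2)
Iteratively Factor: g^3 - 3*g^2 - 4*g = (g - 4)*(g^2 + g) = (g - 4)*(g + 1)*(g)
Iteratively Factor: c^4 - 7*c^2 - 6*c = (c + 1)*(c^3 - c^2 - 6*c) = (c - 3)*(c + 1)*(c^2 + 2*c) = c*(c - 3)*(c + 1)*(c + 2)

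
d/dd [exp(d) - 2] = exp(d)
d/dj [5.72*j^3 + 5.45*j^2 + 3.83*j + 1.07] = 17.16*j^2 + 10.9*j + 3.83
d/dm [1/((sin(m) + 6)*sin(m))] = -2*(sin(m) + 3)*cos(m)/((sin(m) + 6)^2*sin(m)^2)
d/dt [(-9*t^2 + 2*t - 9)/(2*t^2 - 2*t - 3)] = 2*(7*t^2 + 45*t - 12)/(4*t^4 - 8*t^3 - 8*t^2 + 12*t + 9)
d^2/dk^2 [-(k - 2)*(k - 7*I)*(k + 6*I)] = -6*k + 4 + 2*I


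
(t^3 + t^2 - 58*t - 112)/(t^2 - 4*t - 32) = (t^2 + 9*t + 14)/(t + 4)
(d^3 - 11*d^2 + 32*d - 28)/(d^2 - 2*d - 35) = (d^2 - 4*d + 4)/(d + 5)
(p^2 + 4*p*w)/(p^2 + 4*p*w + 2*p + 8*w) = p/(p + 2)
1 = 1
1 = 1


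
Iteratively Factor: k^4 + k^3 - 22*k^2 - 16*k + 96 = (k + 3)*(k^3 - 2*k^2 - 16*k + 32) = (k + 3)*(k + 4)*(k^2 - 6*k + 8) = (k - 4)*(k + 3)*(k + 4)*(k - 2)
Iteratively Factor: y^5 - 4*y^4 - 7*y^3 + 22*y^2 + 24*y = (y - 4)*(y^4 - 7*y^2 - 6*y) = y*(y - 4)*(y^3 - 7*y - 6) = y*(y - 4)*(y - 3)*(y^2 + 3*y + 2) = y*(y - 4)*(y - 3)*(y + 2)*(y + 1)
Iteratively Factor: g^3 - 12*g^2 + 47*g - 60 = (g - 5)*(g^2 - 7*g + 12) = (g - 5)*(g - 4)*(g - 3)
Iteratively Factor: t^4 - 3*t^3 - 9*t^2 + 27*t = (t + 3)*(t^3 - 6*t^2 + 9*t) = (t - 3)*(t + 3)*(t^2 - 3*t) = t*(t - 3)*(t + 3)*(t - 3)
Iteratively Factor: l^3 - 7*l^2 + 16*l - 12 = (l - 2)*(l^2 - 5*l + 6) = (l - 2)^2*(l - 3)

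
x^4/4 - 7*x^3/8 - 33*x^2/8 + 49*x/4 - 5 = (x/4 + 1)*(x - 5)*(x - 2)*(x - 1/2)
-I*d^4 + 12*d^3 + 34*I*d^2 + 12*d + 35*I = (d - I)*(d + 5*I)*(d + 7*I)*(-I*d + 1)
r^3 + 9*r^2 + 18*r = r*(r + 3)*(r + 6)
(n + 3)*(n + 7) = n^2 + 10*n + 21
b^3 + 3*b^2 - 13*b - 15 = (b - 3)*(b + 1)*(b + 5)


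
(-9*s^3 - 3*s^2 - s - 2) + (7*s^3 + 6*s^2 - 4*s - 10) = -2*s^3 + 3*s^2 - 5*s - 12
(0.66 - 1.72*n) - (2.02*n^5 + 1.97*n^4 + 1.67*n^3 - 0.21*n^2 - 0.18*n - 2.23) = -2.02*n^5 - 1.97*n^4 - 1.67*n^3 + 0.21*n^2 - 1.54*n + 2.89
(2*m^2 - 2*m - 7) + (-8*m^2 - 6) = -6*m^2 - 2*m - 13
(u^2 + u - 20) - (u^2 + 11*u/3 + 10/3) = -8*u/3 - 70/3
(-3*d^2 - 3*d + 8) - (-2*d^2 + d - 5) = -d^2 - 4*d + 13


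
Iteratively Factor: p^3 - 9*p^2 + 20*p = (p)*(p^2 - 9*p + 20) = p*(p - 4)*(p - 5)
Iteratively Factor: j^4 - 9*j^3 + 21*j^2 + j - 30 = (j + 1)*(j^3 - 10*j^2 + 31*j - 30) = (j - 3)*(j + 1)*(j^2 - 7*j + 10) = (j - 3)*(j - 2)*(j + 1)*(j - 5)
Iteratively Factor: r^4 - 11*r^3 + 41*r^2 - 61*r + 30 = (r - 1)*(r^3 - 10*r^2 + 31*r - 30) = (r - 5)*(r - 1)*(r^2 - 5*r + 6) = (r - 5)*(r - 3)*(r - 1)*(r - 2)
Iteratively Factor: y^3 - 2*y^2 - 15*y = (y + 3)*(y^2 - 5*y) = (y - 5)*(y + 3)*(y)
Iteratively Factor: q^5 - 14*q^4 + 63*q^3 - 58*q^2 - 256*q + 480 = (q - 3)*(q^4 - 11*q^3 + 30*q^2 + 32*q - 160) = (q - 5)*(q - 3)*(q^3 - 6*q^2 + 32) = (q - 5)*(q - 3)*(q + 2)*(q^2 - 8*q + 16) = (q - 5)*(q - 4)*(q - 3)*(q + 2)*(q - 4)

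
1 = 1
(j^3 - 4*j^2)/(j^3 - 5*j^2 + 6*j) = j*(j - 4)/(j^2 - 5*j + 6)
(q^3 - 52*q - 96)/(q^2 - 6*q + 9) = (q^3 - 52*q - 96)/(q^2 - 6*q + 9)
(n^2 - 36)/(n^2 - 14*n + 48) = (n + 6)/(n - 8)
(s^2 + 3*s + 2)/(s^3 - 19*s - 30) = (s + 1)/(s^2 - 2*s - 15)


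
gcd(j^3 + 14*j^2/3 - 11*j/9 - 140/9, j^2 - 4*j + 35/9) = j - 5/3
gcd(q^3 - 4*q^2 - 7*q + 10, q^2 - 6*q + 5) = q^2 - 6*q + 5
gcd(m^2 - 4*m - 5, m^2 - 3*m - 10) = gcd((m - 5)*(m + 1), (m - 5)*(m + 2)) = m - 5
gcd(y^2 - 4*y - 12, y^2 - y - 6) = y + 2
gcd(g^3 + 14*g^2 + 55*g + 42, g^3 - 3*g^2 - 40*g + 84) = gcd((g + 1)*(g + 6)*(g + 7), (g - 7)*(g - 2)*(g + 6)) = g + 6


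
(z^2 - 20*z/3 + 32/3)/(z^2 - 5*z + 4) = (z - 8/3)/(z - 1)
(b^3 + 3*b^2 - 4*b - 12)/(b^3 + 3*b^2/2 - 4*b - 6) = 2*(b + 3)/(2*b + 3)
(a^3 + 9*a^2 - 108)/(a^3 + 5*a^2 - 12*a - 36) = (a + 6)/(a + 2)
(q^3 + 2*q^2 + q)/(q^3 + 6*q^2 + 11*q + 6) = q*(q + 1)/(q^2 + 5*q + 6)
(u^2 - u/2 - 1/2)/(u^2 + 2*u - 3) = (u + 1/2)/(u + 3)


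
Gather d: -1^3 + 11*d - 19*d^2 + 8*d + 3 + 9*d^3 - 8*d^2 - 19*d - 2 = 9*d^3 - 27*d^2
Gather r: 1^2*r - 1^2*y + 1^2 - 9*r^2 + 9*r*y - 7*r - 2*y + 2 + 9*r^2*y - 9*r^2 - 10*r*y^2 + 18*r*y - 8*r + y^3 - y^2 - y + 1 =r^2*(9*y - 18) + r*(-10*y^2 + 27*y - 14) + y^3 - y^2 - 4*y + 4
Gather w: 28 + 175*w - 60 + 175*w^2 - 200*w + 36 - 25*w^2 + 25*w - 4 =150*w^2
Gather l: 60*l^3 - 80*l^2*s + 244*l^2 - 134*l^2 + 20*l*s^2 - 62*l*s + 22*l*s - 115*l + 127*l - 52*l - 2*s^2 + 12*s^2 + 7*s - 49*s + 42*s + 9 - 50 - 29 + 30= 60*l^3 + l^2*(110 - 80*s) + l*(20*s^2 - 40*s - 40) + 10*s^2 - 40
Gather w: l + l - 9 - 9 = 2*l - 18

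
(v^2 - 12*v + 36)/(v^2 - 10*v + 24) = (v - 6)/(v - 4)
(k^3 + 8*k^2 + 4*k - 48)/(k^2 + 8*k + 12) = (k^2 + 2*k - 8)/(k + 2)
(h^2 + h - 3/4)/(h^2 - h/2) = (h + 3/2)/h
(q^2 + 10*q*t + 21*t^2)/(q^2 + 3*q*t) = (q + 7*t)/q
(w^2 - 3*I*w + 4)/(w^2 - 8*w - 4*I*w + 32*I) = (w + I)/(w - 8)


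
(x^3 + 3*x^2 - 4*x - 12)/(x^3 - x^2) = (x^3 + 3*x^2 - 4*x - 12)/(x^2*(x - 1))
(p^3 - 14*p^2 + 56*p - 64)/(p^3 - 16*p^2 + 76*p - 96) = (p - 4)/(p - 6)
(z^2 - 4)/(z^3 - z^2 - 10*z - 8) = (z - 2)/(z^2 - 3*z - 4)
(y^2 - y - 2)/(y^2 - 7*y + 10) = (y + 1)/(y - 5)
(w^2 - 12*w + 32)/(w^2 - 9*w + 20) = (w - 8)/(w - 5)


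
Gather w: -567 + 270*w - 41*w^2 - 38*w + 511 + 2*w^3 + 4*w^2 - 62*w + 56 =2*w^3 - 37*w^2 + 170*w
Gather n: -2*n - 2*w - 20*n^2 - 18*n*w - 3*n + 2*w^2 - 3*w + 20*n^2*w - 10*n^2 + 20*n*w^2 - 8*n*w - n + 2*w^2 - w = n^2*(20*w - 30) + n*(20*w^2 - 26*w - 6) + 4*w^2 - 6*w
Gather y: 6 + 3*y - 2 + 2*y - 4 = 5*y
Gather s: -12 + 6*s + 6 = 6*s - 6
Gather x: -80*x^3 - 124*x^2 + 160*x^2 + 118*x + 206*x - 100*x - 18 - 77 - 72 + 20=-80*x^3 + 36*x^2 + 224*x - 147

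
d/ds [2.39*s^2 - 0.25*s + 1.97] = 4.78*s - 0.25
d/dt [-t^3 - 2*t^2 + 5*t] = -3*t^2 - 4*t + 5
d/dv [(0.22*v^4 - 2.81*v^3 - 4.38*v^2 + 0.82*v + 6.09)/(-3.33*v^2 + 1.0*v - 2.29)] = (-1.4652*v^5 + 10.0173*v^4 - 7.6352*v^3 + 17.6553*v^2 + 60.6198*v - 7.9678)/(11.0889*v^4 - 6.66*v^3 + 16.2514*v^2 - 4.58*v + 5.2441)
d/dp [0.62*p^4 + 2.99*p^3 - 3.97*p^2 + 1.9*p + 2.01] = 2.48*p^3 + 8.97*p^2 - 7.94*p + 1.9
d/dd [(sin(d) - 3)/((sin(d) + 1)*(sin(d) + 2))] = (6*sin(d) + cos(d)^2 + 10)*cos(d)/((sin(d) + 1)^2*(sin(d) + 2)^2)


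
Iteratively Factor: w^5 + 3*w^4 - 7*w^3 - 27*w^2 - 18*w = (w + 2)*(w^4 + w^3 - 9*w^2 - 9*w) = (w + 2)*(w + 3)*(w^3 - 2*w^2 - 3*w) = (w - 3)*(w + 2)*(w + 3)*(w^2 + w) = w*(w - 3)*(w + 2)*(w + 3)*(w + 1)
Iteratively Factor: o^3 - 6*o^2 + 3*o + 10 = (o - 5)*(o^2 - o - 2) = (o - 5)*(o - 2)*(o + 1)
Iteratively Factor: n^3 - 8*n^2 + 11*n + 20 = (n + 1)*(n^2 - 9*n + 20) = (n - 5)*(n + 1)*(n - 4)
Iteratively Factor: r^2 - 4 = (r - 2)*(r + 2)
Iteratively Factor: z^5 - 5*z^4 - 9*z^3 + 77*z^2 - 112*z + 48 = (z - 1)*(z^4 - 4*z^3 - 13*z^2 + 64*z - 48) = (z - 1)*(z + 4)*(z^3 - 8*z^2 + 19*z - 12) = (z - 1)^2*(z + 4)*(z^2 - 7*z + 12) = (z - 4)*(z - 1)^2*(z + 4)*(z - 3)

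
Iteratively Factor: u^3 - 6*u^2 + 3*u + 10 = (u - 2)*(u^2 - 4*u - 5) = (u - 5)*(u - 2)*(u + 1)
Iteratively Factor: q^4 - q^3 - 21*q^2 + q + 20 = (q - 5)*(q^3 + 4*q^2 - q - 4) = (q - 5)*(q - 1)*(q^2 + 5*q + 4) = (q - 5)*(q - 1)*(q + 1)*(q + 4)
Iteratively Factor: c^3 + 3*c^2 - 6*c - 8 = (c + 4)*(c^2 - c - 2) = (c - 2)*(c + 4)*(c + 1)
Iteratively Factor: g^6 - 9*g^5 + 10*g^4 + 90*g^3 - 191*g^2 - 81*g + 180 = (g + 1)*(g^5 - 10*g^4 + 20*g^3 + 70*g^2 - 261*g + 180) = (g - 4)*(g + 1)*(g^4 - 6*g^3 - 4*g^2 + 54*g - 45) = (g - 5)*(g - 4)*(g + 1)*(g^3 - g^2 - 9*g + 9) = (g - 5)*(g - 4)*(g - 3)*(g + 1)*(g^2 + 2*g - 3) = (g - 5)*(g - 4)*(g - 3)*(g + 1)*(g + 3)*(g - 1)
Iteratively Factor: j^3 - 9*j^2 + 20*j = (j)*(j^2 - 9*j + 20) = j*(j - 4)*(j - 5)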